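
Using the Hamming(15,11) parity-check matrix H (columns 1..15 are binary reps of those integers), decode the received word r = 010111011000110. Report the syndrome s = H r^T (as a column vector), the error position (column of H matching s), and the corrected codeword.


s = (0, 1, 1, 1)^T, error position = 7, corrected codeword c = 010111111000110

Compute s = H r^T mod 2 one row at a time:
  s_1 = 1 + 1 + 0 + 0 + 0 + 1 + 1 + 0 = 4 ≡ 0 (mod 2).
  s_2 = 1 + 1 + 1 + 0 + 0 + 1 + 1 + 0 = 5 ≡ 1 (mod 2).
  s_3 = 1 + 0 + 1 + 0 + 0 + 0 + 1 + 0 = 3 ≡ 1 (mod 2).
  s_4 = 0 + 0 + 1 + 0 + 1 + 0 + 1 + 0 = 3 ≡ 1 (mod 2).
s = (0, 1, 1, 1)^T — this equals column 7 of H (binary 0111), so error is at position 7.
Correct: flip bit 7 of r = 010111011000110 to get c = 010111111000110.


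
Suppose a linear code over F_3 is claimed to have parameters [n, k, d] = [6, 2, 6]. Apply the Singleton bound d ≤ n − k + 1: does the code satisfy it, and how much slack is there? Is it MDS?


Singleton RHS = n − k + 1 = 5, slack = -1, bound violated (no such code; not MDS).

Singleton bound: d ≤ n − k + 1.
Here n = 6, k = 2, so n − k + 1 = 5.
Given d = 6, check d ≤ 5: NO.
Slack = (n − k + 1) − d = -1.
The slack is negative: d = 6 exceeds n − k + 1 = 5 by 1, so the Singleton bound is violated and no linear [6, 2, 6]_3 code can exist. In particular it is not MDS (MDS requires d = n − k + 1 exactly).
Description: the claimed parameters are [6, 2, 6]_3; such a code would be impossible (violates the Singleton bound).


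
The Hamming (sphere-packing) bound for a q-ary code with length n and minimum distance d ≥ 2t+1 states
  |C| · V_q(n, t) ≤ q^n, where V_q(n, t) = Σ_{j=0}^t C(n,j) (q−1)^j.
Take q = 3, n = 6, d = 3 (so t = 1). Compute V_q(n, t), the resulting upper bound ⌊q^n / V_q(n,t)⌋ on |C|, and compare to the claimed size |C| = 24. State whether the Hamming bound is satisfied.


V_q(n, t) = 13, q^n = 729, Hamming bound = 56, |C| = 24 ≤ bound (satisfied).

Step 1: Compute V_q(n, t) = Σ_{j=0}^1 C(n, j) (q−1)^j.
  j = 0: C(6,0)·(2)^0 = 1·1 = 1.
  j = 1: C(6,1)·(2)^1 = 6·2 = 12.
  V_q(n, t) = 1 + 12 = 13.
Step 2: q^n = 3^6 = 729.
Step 3: Hamming bound ⌊q^n / V_q(n,t)⌋ = ⌊729/13⌋ = 56.
Step 4: Compare |C| = 24 to 56: satisfied.
The claimed |C| lies below the Hamming bound.


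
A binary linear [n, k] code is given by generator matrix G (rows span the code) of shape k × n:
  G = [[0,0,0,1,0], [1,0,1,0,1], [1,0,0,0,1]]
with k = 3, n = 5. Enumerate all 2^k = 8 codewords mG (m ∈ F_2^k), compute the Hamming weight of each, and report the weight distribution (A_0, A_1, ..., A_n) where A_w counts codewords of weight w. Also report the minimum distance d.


Weight distribution: A_0 = 1, A_1 = 2, A_2 = 2, A_3 = 2, A_4 = 1. Minimum distance d = 1.

Enumerate all 2^3 = 8 messages m ∈ F_2^3.
For each, compute codeword c = mG in F_2^5, then tally its weight.
  m = 000 → c = 00000, weight = 0.
  m = 100 → c = 00010, weight = 1.
  m = 010 → c = 10101, weight = 3.
  m = 110 → c = 10111, weight = 4.
  m = 001 → c = 10001, weight = 2.
  m = 101 → c = 10011, weight = 3.
  m = 011 → c = 00100, weight = 1.
  m = 111 → c = 00110, weight = 2.
Tally weights:
  weight 0: 1 codewords.
  weight 1: 2 codewords.
  weight 2: 2 codewords.
  weight 3: 2 codewords.
  weight 4: 1 codewords.
Minimum distance d = smallest w > 0 with A_w > 0 = 1.
Sanity: Σ A_w = 8 = 2^3 = 8 ✓.


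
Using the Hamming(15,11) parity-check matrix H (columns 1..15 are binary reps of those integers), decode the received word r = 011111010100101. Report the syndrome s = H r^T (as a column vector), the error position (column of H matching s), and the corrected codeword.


s = (0, 1, 1, 0)^T, error position = 6, corrected codeword c = 011110010100101

Compute s = H r^T mod 2 one row at a time:
  s_1 = 1 + 0 + 1 + 0 + 0 + 1 + 0 + 1 = 4 ≡ 0 (mod 2).
  s_2 = 1 + 1 + 1 + 0 + 0 + 1 + 0 + 1 = 5 ≡ 1 (mod 2).
  s_3 = 1 + 1 + 1 + 0 + 1 + 0 + 0 + 1 = 5 ≡ 1 (mod 2).
  s_4 = 0 + 1 + 1 + 0 + 0 + 0 + 1 + 1 = 4 ≡ 0 (mod 2).
s = (0, 1, 1, 0)^T — this equals column 6 of H (binary 0110), so error is at position 6.
Correct: flip bit 6 of r = 011111010100101 to get c = 011110010100101.


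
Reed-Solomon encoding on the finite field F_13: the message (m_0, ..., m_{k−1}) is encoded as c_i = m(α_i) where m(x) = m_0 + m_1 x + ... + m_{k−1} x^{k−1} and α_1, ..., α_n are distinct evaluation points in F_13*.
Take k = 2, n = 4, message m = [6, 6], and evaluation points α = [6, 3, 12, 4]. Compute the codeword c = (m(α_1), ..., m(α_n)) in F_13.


c = [3, 11, 0, 4]

Message polynomial: m(x) = 6 + 6·x (mod 13).
For each evaluation point α_i, compute m(α_i) mod 13:
  α_1 = 6: Horner steps 6 → 3, so m(6) = 3.
  α_2 = 3: Horner steps 6 → 11, so m(3) = 11.
  α_3 = 12: Horner steps 6 → 0, so m(12) = 0.
  α_4 = 4: Horner steps 6 → 4, so m(4) = 4.
Codeword c = [3, 11, 0, 4] ∈ F_13^4.


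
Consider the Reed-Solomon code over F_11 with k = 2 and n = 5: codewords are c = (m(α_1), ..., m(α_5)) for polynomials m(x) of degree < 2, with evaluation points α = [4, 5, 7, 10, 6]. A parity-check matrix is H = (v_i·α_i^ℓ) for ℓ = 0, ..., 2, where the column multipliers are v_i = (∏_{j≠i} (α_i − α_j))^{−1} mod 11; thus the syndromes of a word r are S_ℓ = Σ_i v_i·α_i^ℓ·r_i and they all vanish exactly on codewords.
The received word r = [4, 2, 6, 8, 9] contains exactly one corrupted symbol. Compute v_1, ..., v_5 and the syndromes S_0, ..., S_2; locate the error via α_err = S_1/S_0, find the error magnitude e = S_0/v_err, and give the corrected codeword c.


S = (1, 5, 3), error at position 2, error magnitude e = 1, c = [4, 1, 6, 8, 9].

Step 1: column multipliers v_i = (∏_{j≠i}(α_i − α_j))^{−1} mod 11.
  i = 1 (α = 4): (4−5)(4−7)(4−10)(4−6) = (−1)·(−3)·(−6)·(−2) = 36 ≡ 3, so v_1 = 3^{−1} = 4 (mod 11).
  i = 2 (α = 5): (5−4)(5−7)(5−10)(5−6) = 1·(−2)·(−5)·(−1) = −10 ≡ 1, so v_2 = 1^{−1} = 1 (mod 11).
  i = 3 (α = 7): (7−4)(7−5)(7−10)(7−6) = 3·2·(−3)·1 = −18 ≡ 4, so v_3 = 4^{−1} = 3 (mod 11).
  i = 4 (α = 10): (10−4)(10−5)(10−7)(10−6) = 6·5·3·4 = 360 ≡ 8, so v_4 = 8^{−1} = 7 (mod 11).
  i = 5 (α = 6): (6−4)(6−5)(6−7)(6−10) = 2·1·(−1)·(−4) = 8 ≡ 8, so v_5 = 8^{−1} = 7 (mod 11).
  v = [4, 1, 3, 7, 7].
Step 2: syndromes of r = [4, 2, 6, 8, 9] (all sums mod 11).
  S_0 = Σ v_i r_i = 4·4 + 1·2 + 3·6 + 7·8 + 7·9 = 155 ≡ 1.
  S_1 = Σ v_i α_i r_i = 4·4·4 + 1·5·2 + 3·7·6 + 7·10·8 + 7·6·9 = 1138 ≡ 5.
  α_i^2 mod 11 = [5, 3, 5, 1, 3].
  S_2 = Σ v_i α_i^2 r_i = 4·5·4 + 1·3·2 + 3·5·6 + 7·1·8 + 7·3·9 = 421 ≡ 3.
  S = (1, 5, 3) ≠ 0, so r is not a codeword (an error is present).
Step 3: locate the error. For a single error e at position i, S_ℓ = v_i·e·α_i^ℓ, so α_err = S_1/S_0.
  S_0^{−1} = 1^{−1} = 1 (mod 11), so α_err = 5·1 = 5 ≡ 5 = α_2. Error position i = 2.
  Consistency check: S_2/S_1 = 3·9 = 27 ≡ 5 = α_err ✓ (single-error assumption holds).
Step 4: error magnitude e = S_0/v_2 = S_0·∏_{j≠2}(α_2 − α_j) = 1·1 = 1 ≡ 1 (mod 11).
Step 5: correct position 2: c_2 = r_2 − e = 2 − 1 ≡ 1 (mod 11). Hence c = [4, 1, 6, 8, 9].
  Check: interpolating c through the α_i gives m(x) = 5 + 8·x (degree < 2) with m(α_i) = c_i for every i, so c is indeed a codeword.


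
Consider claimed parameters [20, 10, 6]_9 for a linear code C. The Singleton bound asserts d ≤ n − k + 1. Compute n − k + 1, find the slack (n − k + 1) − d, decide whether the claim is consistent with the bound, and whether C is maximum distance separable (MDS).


Singleton RHS = n − k + 1 = 11, slack = 5, bound satisfied, not MDS.

Singleton bound: d ≤ n − k + 1.
Here n = 20, k = 10, so n − k + 1 = 11.
Given d = 6, check d ≤ 11: YES.
Slack = (n − k + 1) − d = 5.
The code is NOT MDS (slack = 5 > 0).
Description: the claimed parameters are [20, 10, 6]_9; such a code would be non-MDS.


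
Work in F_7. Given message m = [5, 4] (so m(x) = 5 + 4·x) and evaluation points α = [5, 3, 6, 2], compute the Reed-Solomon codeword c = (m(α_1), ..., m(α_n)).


c = [4, 3, 1, 6]

Message polynomial: m(x) = 5 + 4·x (mod 7).
For each evaluation point α_i, compute m(α_i) mod 7:
  α_1 = 5: Horner steps 4 → 4, so m(5) = 4.
  α_2 = 3: Horner steps 4 → 3, so m(3) = 3.
  α_3 = 6: Horner steps 4 → 1, so m(6) = 1.
  α_4 = 2: Horner steps 4 → 6, so m(2) = 6.
Codeword c = [4, 3, 1, 6] ∈ F_7^4.


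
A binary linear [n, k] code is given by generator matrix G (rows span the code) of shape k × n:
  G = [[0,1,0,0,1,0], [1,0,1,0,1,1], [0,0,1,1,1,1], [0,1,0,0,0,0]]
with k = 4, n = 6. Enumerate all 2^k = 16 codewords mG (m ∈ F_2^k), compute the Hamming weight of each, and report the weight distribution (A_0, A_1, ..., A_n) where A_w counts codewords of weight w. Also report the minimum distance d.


Weight distribution: A_0 = 1, A_1 = 2, A_2 = 2, A_3 = 4, A_4 = 5, A_5 = 2. Minimum distance d = 1.

Enumerate all 2^4 = 16 messages m ∈ F_2^4.
For each, compute codeword c = mG in F_2^6, then tally its weight.
  m = 0000 → c = 000000, weight = 0.
  m = 1000 → c = 010010, weight = 2.
  m = 0100 → c = 101011, weight = 4.
  m = 1100 → c = 111001, weight = 4.
  m = 0010 → c = 001111, weight = 4.
  m = 1010 → c = 011101, weight = 4.
  m = 0110 → c = 100100, weight = 2.
  m = 1110 → c = 110110, weight = 4.
  m = 0001 → c = 010000, weight = 1.
  m = 1001 → c = 000010, weight = 1.
  m = 0101 → c = 111011, weight = 5.
  m = 1101 → c = 101001, weight = 3.
  m = 0011 → c = 011111, weight = 5.
  m = 1011 → c = 001101, weight = 3.
  m = 0111 → c = 110100, weight = 3.
  m = 1111 → c = 100110, weight = 3.
Tally weights:
  weight 0: 1 codewords.
  weight 1: 2 codewords.
  weight 2: 2 codewords.
  weight 3: 4 codewords.
  weight 4: 5 codewords.
  weight 5: 2 codewords.
Minimum distance d = smallest w > 0 with A_w > 0 = 1.
Sanity: Σ A_w = 16 = 2^4 = 16 ✓.


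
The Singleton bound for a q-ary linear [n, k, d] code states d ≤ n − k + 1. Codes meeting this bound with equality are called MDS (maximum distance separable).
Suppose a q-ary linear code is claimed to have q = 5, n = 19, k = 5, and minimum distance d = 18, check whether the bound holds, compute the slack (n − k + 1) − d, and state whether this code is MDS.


Singleton RHS = n − k + 1 = 15, slack = -3, bound violated (no such code; not MDS).

Singleton bound: d ≤ n − k + 1.
Here n = 19, k = 5, so n − k + 1 = 15.
Given d = 18, check d ≤ 15: NO.
Slack = (n − k + 1) − d = -3.
The slack is negative: d = 18 exceeds n − k + 1 = 15 by 3, so the Singleton bound is violated and no linear [19, 5, 18]_5 code can exist. In particular it is not MDS (MDS requires d = n − k + 1 exactly).
Description: the claimed parameters are [19, 5, 18]_5; such a code would be impossible (violates the Singleton bound).


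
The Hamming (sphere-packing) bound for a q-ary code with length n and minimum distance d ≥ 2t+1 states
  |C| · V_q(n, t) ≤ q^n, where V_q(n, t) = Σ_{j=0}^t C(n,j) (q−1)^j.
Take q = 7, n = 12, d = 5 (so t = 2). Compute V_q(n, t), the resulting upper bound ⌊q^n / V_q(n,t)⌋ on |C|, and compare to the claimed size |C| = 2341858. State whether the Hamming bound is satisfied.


V_q(n, t) = 2449, q^n = 13841287201, Hamming bound = 5651811, |C| = 2341858 ≤ bound (satisfied).

Step 1: Compute V_q(n, t) = Σ_{j=0}^2 C(n, j) (q−1)^j.
  j = 0: C(12,0)·(6)^0 = 1·1 = 1.
  j = 1: C(12,1)·(6)^1 = 12·6 = 72.
  j = 2: C(12,2)·(6)^2 = 66·36 = 2376.
  V_q(n, t) = 1 + 72 + 2376 = 2449.
Step 2: q^n = 7^12 = 13841287201.
Step 3: Hamming bound ⌊q^n / V_q(n,t)⌋ = ⌊13841287201/2449⌋ = 5651811.
Step 4: Compare |C| = 2341858 to 5651811: satisfied.
The claimed |C| lies below the Hamming bound.


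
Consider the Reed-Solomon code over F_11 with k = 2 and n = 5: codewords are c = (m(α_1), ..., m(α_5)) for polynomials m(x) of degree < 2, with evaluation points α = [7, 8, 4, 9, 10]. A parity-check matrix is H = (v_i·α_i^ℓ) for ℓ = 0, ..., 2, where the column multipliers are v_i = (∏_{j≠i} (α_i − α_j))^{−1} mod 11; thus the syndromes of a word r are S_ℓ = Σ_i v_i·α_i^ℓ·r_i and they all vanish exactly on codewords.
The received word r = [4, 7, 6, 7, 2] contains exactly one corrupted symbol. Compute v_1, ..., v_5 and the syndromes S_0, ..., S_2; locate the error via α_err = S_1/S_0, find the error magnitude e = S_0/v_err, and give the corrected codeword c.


S = (8, 6, 10), error at position 4, error magnitude e = 8, c = [4, 7, 6, 10, 2].

Step 1: column multipliers v_i = (∏_{j≠i}(α_i − α_j))^{−1} mod 11.
  i = 1 (α = 7): (7−8)(7−4)(7−9)(7−10) = (−1)·3·(−2)·(−3) = −18 ≡ 4, so v_1 = 4^{−1} = 3 (mod 11).
  i = 2 (α = 8): (8−7)(8−4)(8−9)(8−10) = 1·4·(−1)·(−2) = 8 ≡ 8, so v_2 = 8^{−1} = 7 (mod 11).
  i = 3 (α = 4): (4−7)(4−8)(4−9)(4−10) = (−3)·(−4)·(−5)·(−6) = 360 ≡ 8, so v_3 = 8^{−1} = 7 (mod 11).
  i = 4 (α = 9): (9−7)(9−8)(9−4)(9−10) = 2·1·5·(−1) = −10 ≡ 1, so v_4 = 1^{−1} = 1 (mod 11).
  i = 5 (α = 10): (10−7)(10−8)(10−4)(10−9) = 3·2·6·1 = 36 ≡ 3, so v_5 = 3^{−1} = 4 (mod 11).
  v = [3, 7, 7, 1, 4].
Step 2: syndromes of r = [4, 7, 6, 7, 2] (all sums mod 11).
  S_0 = Σ v_i r_i = 3·4 + 7·7 + 7·6 + 1·7 + 4·2 = 118 ≡ 8.
  S_1 = Σ v_i α_i r_i = 3·7·4 + 7·8·7 + 7·4·6 + 1·9·7 + 4·10·2 = 787 ≡ 6.
  α_i^2 mod 11 = [5, 9, 5, 4, 1].
  S_2 = Σ v_i α_i^2 r_i = 3·5·4 + 7·9·7 + 7·5·6 + 1·4·7 + 4·1·2 = 747 ≡ 10.
  S = (8, 6, 10) ≠ 0, so r is not a codeword (an error is present).
Step 3: locate the error. For a single error e at position i, S_ℓ = v_i·e·α_i^ℓ, so α_err = S_1/S_0.
  S_0^{−1} = 8^{−1} = 7 (mod 11), so α_err = 6·7 = 42 ≡ 9 = α_4. Error position i = 4.
  Consistency check: S_2/S_1 = 10·2 = 20 ≡ 9 = α_err ✓ (single-error assumption holds).
Step 4: error magnitude e = S_0/v_4 = S_0·∏_{j≠4}(α_4 − α_j) = 8·1 = 8 ≡ 8 (mod 11).
Step 5: correct position 4: c_4 = r_4 − e = 7 − 8 ≡ 10 (mod 11). Hence c = [4, 7, 6, 10, 2].
  Check: interpolating c through the α_i gives m(x) = 5 + 3·x (degree < 2) with m(α_i) = c_i for every i, so c is indeed a codeword.


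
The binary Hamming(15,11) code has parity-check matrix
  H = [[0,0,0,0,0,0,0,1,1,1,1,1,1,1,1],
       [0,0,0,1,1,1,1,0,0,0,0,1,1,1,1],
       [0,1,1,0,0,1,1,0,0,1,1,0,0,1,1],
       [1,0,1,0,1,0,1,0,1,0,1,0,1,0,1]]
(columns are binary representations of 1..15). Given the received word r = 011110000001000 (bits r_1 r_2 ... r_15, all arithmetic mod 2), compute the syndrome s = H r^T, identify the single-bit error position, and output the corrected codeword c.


s = (1, 1, 0, 0)^T, error position = 12, corrected codeword c = 011110000000000

Compute s = H r^T mod 2 one row at a time:
  s_1 = 0 + 0 + 0 + 0 + 1 + 0 + 0 + 0 = 1 ≡ 1 (mod 2).
  s_2 = 1 + 1 + 0 + 0 + 1 + 0 + 0 + 0 = 3 ≡ 1 (mod 2).
  s_3 = 1 + 1 + 0 + 0 + 0 + 0 + 0 + 0 = 2 ≡ 0 (mod 2).
  s_4 = 0 + 1 + 1 + 0 + 0 + 0 + 0 + 0 = 2 ≡ 0 (mod 2).
s = (1, 1, 0, 0)^T — this equals column 12 of H (binary 1100), so error is at position 12.
Correct: flip bit 12 of r = 011110000001000 to get c = 011110000000000.


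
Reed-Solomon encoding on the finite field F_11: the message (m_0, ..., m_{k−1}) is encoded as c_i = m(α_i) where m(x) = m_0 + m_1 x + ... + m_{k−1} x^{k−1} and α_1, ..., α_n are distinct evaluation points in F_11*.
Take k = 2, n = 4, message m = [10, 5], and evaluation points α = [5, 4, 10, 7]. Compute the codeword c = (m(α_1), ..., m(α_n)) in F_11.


c = [2, 8, 5, 1]

Message polynomial: m(x) = 10 + 5·x (mod 11).
For each evaluation point α_i, compute m(α_i) mod 11:
  α_1 = 5: Horner steps 5 → 2, so m(5) = 2.
  α_2 = 4: Horner steps 5 → 8, so m(4) = 8.
  α_3 = 10: Horner steps 5 → 5, so m(10) = 5.
  α_4 = 7: Horner steps 5 → 1, so m(7) = 1.
Codeword c = [2, 8, 5, 1] ∈ F_11^4.


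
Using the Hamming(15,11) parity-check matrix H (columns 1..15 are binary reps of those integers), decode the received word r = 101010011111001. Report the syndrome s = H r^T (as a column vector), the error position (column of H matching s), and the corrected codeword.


s = (0, 1, 0, 0)^T, error position = 4, corrected codeword c = 101110011111001

Compute s = H r^T mod 2 one row at a time:
  s_1 = 1 + 1 + 1 + 1 + 1 + 0 + 0 + 1 = 6 ≡ 0 (mod 2).
  s_2 = 0 + 1 + 0 + 0 + 1 + 0 + 0 + 1 = 3 ≡ 1 (mod 2).
  s_3 = 0 + 1 + 0 + 0 + 1 + 1 + 0 + 1 = 4 ≡ 0 (mod 2).
  s_4 = 1 + 1 + 1 + 0 + 1 + 1 + 0 + 1 = 6 ≡ 0 (mod 2).
s = (0, 1, 0, 0)^T — this equals column 4 of H (binary 0100), so error is at position 4.
Correct: flip bit 4 of r = 101010011111001 to get c = 101110011111001.


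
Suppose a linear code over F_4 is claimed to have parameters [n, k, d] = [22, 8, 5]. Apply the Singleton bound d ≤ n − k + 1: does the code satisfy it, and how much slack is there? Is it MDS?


Singleton RHS = n − k + 1 = 15, slack = 10, bound satisfied, not MDS.

Singleton bound: d ≤ n − k + 1.
Here n = 22, k = 8, so n − k + 1 = 15.
Given d = 5, check d ≤ 15: YES.
Slack = (n − k + 1) − d = 10.
The code is NOT MDS (slack = 10 > 0).
Description: the claimed parameters are [22, 8, 5]_4; such a code would be non-MDS.


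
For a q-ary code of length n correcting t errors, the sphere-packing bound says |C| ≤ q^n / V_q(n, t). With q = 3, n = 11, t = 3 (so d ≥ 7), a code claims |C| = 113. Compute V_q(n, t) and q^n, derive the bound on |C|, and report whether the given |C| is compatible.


V_q(n, t) = 1563, q^n = 177147, Hamming bound = 113, |C| = 113 ≤ bound (satisfied).

Step 1: Compute V_q(n, t) = Σ_{j=0}^3 C(n, j) (q−1)^j.
  j = 0: C(11,0)·(2)^0 = 1·1 = 1.
  j = 1: C(11,1)·(2)^1 = 11·2 = 22.
  j = 2: C(11,2)·(2)^2 = 55·4 = 220.
  j = 3: C(11,3)·(2)^3 = 165·8 = 1320.
  V_q(n, t) = 1 + 22 + 220 + 1320 = 1563.
Step 2: q^n = 3^11 = 177147.
Step 3: Hamming bound ⌊q^n / V_q(n,t)⌋ = ⌊177147/1563⌋ = 113.
Step 4: Compare |C| = 113 to 113: satisfied.
The claimed |C| lies at the Hamming bound (tight).


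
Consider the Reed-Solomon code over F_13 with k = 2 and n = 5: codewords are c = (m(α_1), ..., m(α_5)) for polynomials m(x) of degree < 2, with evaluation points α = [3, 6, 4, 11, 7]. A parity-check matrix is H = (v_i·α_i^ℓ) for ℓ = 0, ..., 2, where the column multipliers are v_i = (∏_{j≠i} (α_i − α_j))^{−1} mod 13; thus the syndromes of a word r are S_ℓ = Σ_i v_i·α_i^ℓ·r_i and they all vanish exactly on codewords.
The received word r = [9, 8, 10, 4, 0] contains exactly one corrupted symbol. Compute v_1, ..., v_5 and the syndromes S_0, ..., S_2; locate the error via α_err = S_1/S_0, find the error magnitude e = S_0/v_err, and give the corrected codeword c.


S = (12, 7, 3), error at position 2, error magnitude e = 9, c = [9, 12, 10, 4, 0].

Step 1: column multipliers v_i = (∏_{j≠i}(α_i − α_j))^{−1} mod 13.
  i = 1 (α = 3): (3−6)(3−4)(3−11)(3−7) = (−3)·(−1)·(−8)·(−4) = 96 ≡ 5, so v_1 = 5^{−1} = 8 (mod 13).
  i = 2 (α = 6): (6−3)(6−4)(6−11)(6−7) = 3·2·(−5)·(−1) = 30 ≡ 4, so v_2 = 4^{−1} = 10 (mod 13).
  i = 3 (α = 4): (4−3)(4−6)(4−11)(4−7) = 1·(−2)·(−7)·(−3) = −42 ≡ 10, so v_3 = 10^{−1} = 4 (mod 13).
  i = 4 (α = 11): (11−3)(11−6)(11−4)(11−7) = 8·5·7·4 = 1120 ≡ 2, so v_4 = 2^{−1} = 7 (mod 13).
  i = 5 (α = 7): (7−3)(7−6)(7−4)(7−11) = 4·1·3·(−4) = −48 ≡ 4, so v_5 = 4^{−1} = 10 (mod 13).
  v = [8, 10, 4, 7, 10].
Step 2: syndromes of r = [9, 8, 10, 4, 0] (all sums mod 13).
  S_0 = Σ v_i r_i = 8·9 + 10·8 + 4·10 + 7·4 + 10·0 = 220 ≡ 12.
  S_1 = Σ v_i α_i r_i = 8·3·9 + 10·6·8 + 4·4·10 + 7·11·4 + 10·7·0 = 1164 ≡ 7.
  α_i^2 mod 13 = [9, 10, 3, 4, 10].
  S_2 = Σ v_i α_i^2 r_i = 8·9·9 + 10·10·8 + 4·3·10 + 7·4·4 + 10·10·0 = 1680 ≡ 3.
  S = (12, 7, 3) ≠ 0, so r is not a codeword (an error is present).
Step 3: locate the error. For a single error e at position i, S_ℓ = v_i·e·α_i^ℓ, so α_err = S_1/S_0.
  S_0^{−1} = 12^{−1} = 12 (mod 13), so α_err = 7·12 = 84 ≡ 6 = α_2. Error position i = 2.
  Consistency check: S_2/S_1 = 3·2 = 6 ≡ 6 = α_err ✓ (single-error assumption holds).
Step 4: error magnitude e = S_0/v_2 = S_0·∏_{j≠2}(α_2 − α_j) = 12·4 = 48 ≡ 9 (mod 13).
Step 5: correct position 2: c_2 = r_2 − e = 8 − 9 ≡ 12 (mod 13). Hence c = [9, 12, 10, 4, 0].
  Check: interpolating c through the α_i gives m(x) = 6 + 1·x (degree < 2) with m(α_i) = c_i for every i, so c is indeed a codeword.


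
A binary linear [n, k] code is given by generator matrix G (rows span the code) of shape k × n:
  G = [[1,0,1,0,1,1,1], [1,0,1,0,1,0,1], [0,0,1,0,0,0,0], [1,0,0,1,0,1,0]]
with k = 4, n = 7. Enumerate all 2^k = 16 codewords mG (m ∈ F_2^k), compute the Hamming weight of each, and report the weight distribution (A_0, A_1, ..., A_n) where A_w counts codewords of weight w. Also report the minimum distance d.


Weight distribution: A_0 = 1, A_1 = 2, A_2 = 2, A_3 = 4, A_4 = 5, A_5 = 2. Minimum distance d = 1.

Enumerate all 2^4 = 16 messages m ∈ F_2^4.
For each, compute codeword c = mG in F_2^7, then tally its weight.
  m = 0000 → c = 0000000, weight = 0.
  m = 1000 → c = 1010111, weight = 5.
  m = 0100 → c = 1010101, weight = 4.
  m = 1100 → c = 0000010, weight = 1.
  m = 0010 → c = 0010000, weight = 1.
  m = 1010 → c = 1000111, weight = 4.
  m = 0110 → c = 1000101, weight = 3.
  m = 1110 → c = 0010010, weight = 2.
  m = 0001 → c = 1001010, weight = 3.
  m = 1001 → c = 0011101, weight = 4.
  m = 0101 → c = 0011111, weight = 5.
  m = 1101 → c = 1001000, weight = 2.
  m = 0011 → c = 1011010, weight = 4.
  m = 1011 → c = 0001101, weight = 3.
  m = 0111 → c = 0001111, weight = 4.
  m = 1111 → c = 1011000, weight = 3.
Tally weights:
  weight 0: 1 codewords.
  weight 1: 2 codewords.
  weight 2: 2 codewords.
  weight 3: 4 codewords.
  weight 4: 5 codewords.
  weight 5: 2 codewords.
Minimum distance d = smallest w > 0 with A_w > 0 = 1.
Sanity: Σ A_w = 16 = 2^4 = 16 ✓.


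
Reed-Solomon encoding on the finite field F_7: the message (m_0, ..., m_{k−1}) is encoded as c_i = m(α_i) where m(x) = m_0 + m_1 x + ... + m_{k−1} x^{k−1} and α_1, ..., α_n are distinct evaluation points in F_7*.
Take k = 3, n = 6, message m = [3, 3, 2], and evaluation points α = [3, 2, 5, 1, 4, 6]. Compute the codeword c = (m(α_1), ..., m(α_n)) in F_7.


c = [2, 3, 5, 1, 5, 2]

Message polynomial: m(x) = 3 + 3·x + 2·x^2 (mod 7).
For each evaluation point α_i, compute m(α_i) mod 7:
  α_1 = 3: Horner steps 2 → 2 → 2, so m(3) = 2.
  α_2 = 2: Horner steps 2 → 0 → 3, so m(2) = 3.
  α_3 = 5: Horner steps 2 → 6 → 5, so m(5) = 5.
  α_4 = 1: Horner steps 2 → 5 → 1, so m(1) = 1.
  α_5 = 4: Horner steps 2 → 4 → 5, so m(4) = 5.
  α_6 = 6: Horner steps 2 → 1 → 2, so m(6) = 2.
Codeword c = [2, 3, 5, 1, 5, 2] ∈ F_7^6.


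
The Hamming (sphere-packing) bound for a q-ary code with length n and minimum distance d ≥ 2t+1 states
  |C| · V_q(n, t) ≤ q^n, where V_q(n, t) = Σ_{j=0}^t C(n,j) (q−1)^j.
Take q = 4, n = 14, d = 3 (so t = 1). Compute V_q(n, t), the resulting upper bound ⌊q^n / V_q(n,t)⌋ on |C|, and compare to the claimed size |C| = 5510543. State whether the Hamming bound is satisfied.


V_q(n, t) = 43, q^n = 268435456, Hamming bound = 6242685, |C| = 5510543 ≤ bound (satisfied).

Step 1: Compute V_q(n, t) = Σ_{j=0}^1 C(n, j) (q−1)^j.
  j = 0: C(14,0)·(3)^0 = 1·1 = 1.
  j = 1: C(14,1)·(3)^1 = 14·3 = 42.
  V_q(n, t) = 1 + 42 = 43.
Step 2: q^n = 4^14 = 268435456.
Step 3: Hamming bound ⌊q^n / V_q(n,t)⌋ = ⌊268435456/43⌋ = 6242685.
Step 4: Compare |C| = 5510543 to 6242685: satisfied.
The claimed |C| lies below the Hamming bound.


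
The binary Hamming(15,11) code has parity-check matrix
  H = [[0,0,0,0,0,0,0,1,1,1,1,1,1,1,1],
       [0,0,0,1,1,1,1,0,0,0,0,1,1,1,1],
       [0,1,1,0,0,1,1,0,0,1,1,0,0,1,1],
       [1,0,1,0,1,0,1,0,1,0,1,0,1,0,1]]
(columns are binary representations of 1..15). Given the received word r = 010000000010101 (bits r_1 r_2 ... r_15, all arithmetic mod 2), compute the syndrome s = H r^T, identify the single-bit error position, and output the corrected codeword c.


s = (1, 0, 1, 1)^T, error position = 11, corrected codeword c = 010000000000101

Compute s = H r^T mod 2 one row at a time:
  s_1 = 0 + 0 + 0 + 1 + 0 + 1 + 0 + 1 = 3 ≡ 1 (mod 2).
  s_2 = 0 + 0 + 0 + 0 + 0 + 1 + 0 + 1 = 2 ≡ 0 (mod 2).
  s_3 = 1 + 0 + 0 + 0 + 0 + 1 + 0 + 1 = 3 ≡ 1 (mod 2).
  s_4 = 0 + 0 + 0 + 0 + 0 + 1 + 1 + 1 = 3 ≡ 1 (mod 2).
s = (1, 0, 1, 1)^T — this equals column 11 of H (binary 1011), so error is at position 11.
Correct: flip bit 11 of r = 010000000010101 to get c = 010000000000101.


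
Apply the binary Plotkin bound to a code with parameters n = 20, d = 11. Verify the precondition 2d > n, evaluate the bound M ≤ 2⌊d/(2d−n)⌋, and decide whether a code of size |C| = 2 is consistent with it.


Plotkin bound M ≤ 10; given |C| = 2 ≤ bound (satisfied).

Check applicability: 2d = 22, n = 20.
2d − n = 2 > 0, so Plotkin applies.
Compute d/(2d−n) = 11/2 ≈ 5.5000.
⌊d/(2d−n)⌋ = 5.
Plotkin bound: M ≤ 2·5 = 10.
Given |C| = 2, check: satisfied.
This |C| is below the Plotkin bound.


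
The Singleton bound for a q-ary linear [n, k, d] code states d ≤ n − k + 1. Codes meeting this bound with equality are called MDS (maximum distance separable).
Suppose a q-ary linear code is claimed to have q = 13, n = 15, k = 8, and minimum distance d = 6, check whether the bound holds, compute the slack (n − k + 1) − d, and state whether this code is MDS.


Singleton RHS = n − k + 1 = 8, slack = 2, bound satisfied, not MDS.

Singleton bound: d ≤ n − k + 1.
Here n = 15, k = 8, so n − k + 1 = 8.
Given d = 6, check d ≤ 8: YES.
Slack = (n − k + 1) − d = 2.
The code is NOT MDS (slack = 2 > 0).
Description: the claimed parameters are [15, 8, 6]_13; such a code would be non-MDS.


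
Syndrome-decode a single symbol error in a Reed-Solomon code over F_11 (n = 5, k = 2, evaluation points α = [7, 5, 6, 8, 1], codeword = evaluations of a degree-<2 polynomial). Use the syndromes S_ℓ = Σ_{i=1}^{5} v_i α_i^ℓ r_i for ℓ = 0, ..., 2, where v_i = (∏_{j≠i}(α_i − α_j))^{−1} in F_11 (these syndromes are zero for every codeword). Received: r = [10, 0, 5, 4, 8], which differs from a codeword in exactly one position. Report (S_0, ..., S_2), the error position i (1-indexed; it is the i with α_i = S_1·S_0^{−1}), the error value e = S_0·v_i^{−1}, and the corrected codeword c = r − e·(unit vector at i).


S = (7, 7, 7), error at position 5, error magnitude e = 6, c = [10, 0, 5, 4, 2].

Step 1: column multipliers v_i = (∏_{j≠i}(α_i − α_j))^{−1} mod 11.
  i = 1 (α = 7): (7−5)(7−6)(7−8)(7−1) = 2·1·(−1)·6 = −12 ≡ 10, so v_1 = 10^{−1} = 10 (mod 11).
  i = 2 (α = 5): (5−7)(5−6)(5−8)(5−1) = (−2)·(−1)·(−3)·4 = −24 ≡ 9, so v_2 = 9^{−1} = 5 (mod 11).
  i = 3 (α = 6): (6−7)(6−5)(6−8)(6−1) = (−1)·1·(−2)·5 = 10 ≡ 10, so v_3 = 10^{−1} = 10 (mod 11).
  i = 4 (α = 8): (8−7)(8−5)(8−6)(8−1) = 1·3·2·7 = 42 ≡ 9, so v_4 = 9^{−1} = 5 (mod 11).
  i = 5 (α = 1): (1−7)(1−5)(1−6)(1−8) = (−6)·(−4)·(−5)·(−7) = 840 ≡ 4, so v_5 = 4^{−1} = 3 (mod 11).
  v = [10, 5, 10, 5, 3].
Step 2: syndromes of r = [10, 0, 5, 4, 8] (all sums mod 11).
  S_0 = Σ v_i r_i = 10·10 + 5·0 + 10·5 + 5·4 + 3·8 = 194 ≡ 7.
  S_1 = Σ v_i α_i r_i = 10·7·10 + 5·5·0 + 10·6·5 + 5·8·4 + 3·1·8 = 1184 ≡ 7.
  α_i^2 mod 11 = [5, 3, 3, 9, 1].
  S_2 = Σ v_i α_i^2 r_i = 10·5·10 + 5·3·0 + 10·3·5 + 5·9·4 + 3·1·8 = 854 ≡ 7.
  S = (7, 7, 7) ≠ 0, so r is not a codeword (an error is present).
Step 3: locate the error. For a single error e at position i, S_ℓ = v_i·e·α_i^ℓ, so α_err = S_1/S_0.
  S_0^{−1} = 7^{−1} = 8 (mod 11), so α_err = 7·8 = 56 ≡ 1 = α_5. Error position i = 5.
  Consistency check: S_2/S_1 = 7·8 = 56 ≡ 1 = α_err ✓ (single-error assumption holds).
Step 4: error magnitude e = S_0/v_5 = S_0·∏_{j≠5}(α_5 − α_j) = 7·4 = 28 ≡ 6 (mod 11).
Step 5: correct position 5: c_5 = r_5 − e = 8 − 6 ≡ 2 (mod 11). Hence c = [10, 0, 5, 4, 2].
  Check: interpolating c through the α_i gives m(x) = 8 + 5·x (degree < 2) with m(α_i) = c_i for every i, so c is indeed a codeword.


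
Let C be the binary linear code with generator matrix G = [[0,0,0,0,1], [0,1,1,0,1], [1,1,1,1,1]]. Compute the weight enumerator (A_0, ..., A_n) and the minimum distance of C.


Weight distribution: A_0 = 1, A_1 = 1, A_2 = 2, A_3 = 2, A_4 = 1, A_5 = 1. Minimum distance d = 1.

Enumerate all 2^3 = 8 messages m ∈ F_2^3.
For each, compute codeword c = mG in F_2^5, then tally its weight.
  m = 000 → c = 00000, weight = 0.
  m = 100 → c = 00001, weight = 1.
  m = 010 → c = 01101, weight = 3.
  m = 110 → c = 01100, weight = 2.
  m = 001 → c = 11111, weight = 5.
  m = 101 → c = 11110, weight = 4.
  m = 011 → c = 10010, weight = 2.
  m = 111 → c = 10011, weight = 3.
Tally weights:
  weight 0: 1 codewords.
  weight 1: 1 codewords.
  weight 2: 2 codewords.
  weight 3: 2 codewords.
  weight 4: 1 codewords.
  weight 5: 1 codewords.
Minimum distance d = smallest w > 0 with A_w > 0 = 1.
Sanity: Σ A_w = 8 = 2^3 = 8 ✓.


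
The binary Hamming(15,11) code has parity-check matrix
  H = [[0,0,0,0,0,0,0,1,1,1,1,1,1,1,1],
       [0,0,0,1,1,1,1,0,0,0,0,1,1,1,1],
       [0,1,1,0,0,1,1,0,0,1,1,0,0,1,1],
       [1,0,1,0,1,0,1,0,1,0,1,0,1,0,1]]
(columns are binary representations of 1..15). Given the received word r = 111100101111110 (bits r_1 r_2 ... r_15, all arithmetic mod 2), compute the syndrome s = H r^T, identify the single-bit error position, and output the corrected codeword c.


s = (0, 1, 0, 0)^T, error position = 4, corrected codeword c = 111000101111110

Compute s = H r^T mod 2 one row at a time:
  s_1 = 0 + 1 + 1 + 1 + 1 + 1 + 1 + 0 = 6 ≡ 0 (mod 2).
  s_2 = 1 + 0 + 0 + 1 + 1 + 1 + 1 + 0 = 5 ≡ 1 (mod 2).
  s_3 = 1 + 1 + 0 + 1 + 1 + 1 + 1 + 0 = 6 ≡ 0 (mod 2).
  s_4 = 1 + 1 + 0 + 1 + 1 + 1 + 1 + 0 = 6 ≡ 0 (mod 2).
s = (0, 1, 0, 0)^T — this equals column 4 of H (binary 0100), so error is at position 4.
Correct: flip bit 4 of r = 111100101111110 to get c = 111000101111110.


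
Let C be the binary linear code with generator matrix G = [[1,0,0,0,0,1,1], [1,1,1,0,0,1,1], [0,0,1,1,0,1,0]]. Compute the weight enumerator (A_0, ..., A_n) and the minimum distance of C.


Weight distribution: A_0 = 1, A_2 = 1, A_3 = 3, A_4 = 2, A_5 = 1. Minimum distance d = 2.

Enumerate all 2^3 = 8 messages m ∈ F_2^3.
For each, compute codeword c = mG in F_2^7, then tally its weight.
  m = 000 → c = 0000000, weight = 0.
  m = 100 → c = 1000011, weight = 3.
  m = 010 → c = 1110011, weight = 5.
  m = 110 → c = 0110000, weight = 2.
  m = 001 → c = 0011010, weight = 3.
  m = 101 → c = 1011001, weight = 4.
  m = 011 → c = 1101001, weight = 4.
  m = 111 → c = 0101010, weight = 3.
Tally weights:
  weight 0: 1 codewords.
  weight 2: 1 codewords.
  weight 3: 3 codewords.
  weight 4: 2 codewords.
  weight 5: 1 codewords.
Minimum distance d = smallest w > 0 with A_w > 0 = 2.
Sanity: Σ A_w = 8 = 2^3 = 8 ✓.


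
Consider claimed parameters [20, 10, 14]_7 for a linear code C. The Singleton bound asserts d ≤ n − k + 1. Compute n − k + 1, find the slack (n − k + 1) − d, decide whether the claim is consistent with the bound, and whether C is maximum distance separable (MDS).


Singleton RHS = n − k + 1 = 11, slack = -3, bound violated (no such code; not MDS).

Singleton bound: d ≤ n − k + 1.
Here n = 20, k = 10, so n − k + 1 = 11.
Given d = 14, check d ≤ 11: NO.
Slack = (n − k + 1) − d = -3.
The slack is negative: d = 14 exceeds n − k + 1 = 11 by 3, so the Singleton bound is violated and no linear [20, 10, 14]_7 code can exist. In particular it is not MDS (MDS requires d = n − k + 1 exactly).
Description: the claimed parameters are [20, 10, 14]_7; such a code would be impossible (violates the Singleton bound).


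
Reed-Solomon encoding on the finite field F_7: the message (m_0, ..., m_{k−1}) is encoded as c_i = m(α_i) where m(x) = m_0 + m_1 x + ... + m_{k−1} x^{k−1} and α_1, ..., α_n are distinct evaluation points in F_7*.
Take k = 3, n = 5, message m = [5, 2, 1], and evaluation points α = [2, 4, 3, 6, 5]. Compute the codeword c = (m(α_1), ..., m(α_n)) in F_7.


c = [6, 1, 6, 4, 5]

Message polynomial: m(x) = 5 + 2·x + 1·x^2 (mod 7).
For each evaluation point α_i, compute m(α_i) mod 7:
  α_1 = 2: Horner steps 1 → 4 → 6, so m(2) = 6.
  α_2 = 4: Horner steps 1 → 6 → 1, so m(4) = 1.
  α_3 = 3: Horner steps 1 → 5 → 6, so m(3) = 6.
  α_4 = 6: Horner steps 1 → 1 → 4, so m(6) = 4.
  α_5 = 5: Horner steps 1 → 0 → 5, so m(5) = 5.
Codeword c = [6, 1, 6, 4, 5] ∈ F_7^5.


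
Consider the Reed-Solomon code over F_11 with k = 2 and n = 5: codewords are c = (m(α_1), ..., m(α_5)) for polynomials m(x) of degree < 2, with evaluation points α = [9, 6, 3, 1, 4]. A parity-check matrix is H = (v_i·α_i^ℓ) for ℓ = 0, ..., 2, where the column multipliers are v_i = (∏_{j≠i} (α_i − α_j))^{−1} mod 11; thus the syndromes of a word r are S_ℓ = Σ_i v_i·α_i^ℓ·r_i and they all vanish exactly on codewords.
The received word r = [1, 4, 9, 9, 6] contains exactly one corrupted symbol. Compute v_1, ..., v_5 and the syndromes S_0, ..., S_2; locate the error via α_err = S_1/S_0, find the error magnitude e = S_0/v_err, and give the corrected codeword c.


S = (3, 9, 5), error at position 3, error magnitude e = 2, c = [1, 4, 7, 9, 6].

Step 1: column multipliers v_i = (∏_{j≠i}(α_i − α_j))^{−1} mod 11.
  i = 1 (α = 9): (9−6)(9−3)(9−1)(9−4) = 3·6·8·5 = 720 ≡ 5, so v_1 = 5^{−1} = 9 (mod 11).
  i = 2 (α = 6): (6−9)(6−3)(6−1)(6−4) = (−3)·3·5·2 = −90 ≡ 9, so v_2 = 9^{−1} = 5 (mod 11).
  i = 3 (α = 3): (3−9)(3−6)(3−1)(3−4) = (−6)·(−3)·2·(−1) = −36 ≡ 8, so v_3 = 8^{−1} = 7 (mod 11).
  i = 4 (α = 1): (1−9)(1−6)(1−3)(1−4) = (−8)·(−5)·(−2)·(−3) = 240 ≡ 9, so v_4 = 9^{−1} = 5 (mod 11).
  i = 5 (α = 4): (4−9)(4−6)(4−3)(4−1) = (−5)·(−2)·1·3 = 30 ≡ 8, so v_5 = 8^{−1} = 7 (mod 11).
  v = [9, 5, 7, 5, 7].
Step 2: syndromes of r = [1, 4, 9, 9, 6] (all sums mod 11).
  S_0 = Σ v_i r_i = 9·1 + 5·4 + 7·9 + 5·9 + 7·6 = 179 ≡ 3.
  S_1 = Σ v_i α_i r_i = 9·9·1 + 5·6·4 + 7·3·9 + 5·1·9 + 7·4·6 = 603 ≡ 9.
  α_i^2 mod 11 = [4, 3, 9, 1, 5].
  S_2 = Σ v_i α_i^2 r_i = 9·4·1 + 5·3·4 + 7·9·9 + 5·1·9 + 7·5·6 = 918 ≡ 5.
  S = (3, 9, 5) ≠ 0, so r is not a codeword (an error is present).
Step 3: locate the error. For a single error e at position i, S_ℓ = v_i·e·α_i^ℓ, so α_err = S_1/S_0.
  S_0^{−1} = 3^{−1} = 4 (mod 11), so α_err = 9·4 = 36 ≡ 3 = α_3. Error position i = 3.
  Consistency check: S_2/S_1 = 5·5 = 25 ≡ 3 = α_err ✓ (single-error assumption holds).
Step 4: error magnitude e = S_0/v_3 = S_0·∏_{j≠3}(α_3 − α_j) = 3·8 = 24 ≡ 2 (mod 11).
Step 5: correct position 3: c_3 = r_3 − e = 9 − 2 ≡ 7 (mod 11). Hence c = [1, 4, 7, 9, 6].
  Check: interpolating c through the α_i gives m(x) = 10 + 10·x (degree < 2) with m(α_i) = c_i for every i, so c is indeed a codeword.


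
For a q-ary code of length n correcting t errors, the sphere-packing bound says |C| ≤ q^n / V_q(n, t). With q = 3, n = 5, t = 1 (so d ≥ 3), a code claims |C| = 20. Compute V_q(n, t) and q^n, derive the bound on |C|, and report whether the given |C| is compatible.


V_q(n, t) = 11, q^n = 243, Hamming bound = 22, |C| = 20 ≤ bound (satisfied).

Step 1: Compute V_q(n, t) = Σ_{j=0}^1 C(n, j) (q−1)^j.
  j = 0: C(5,0)·(2)^0 = 1·1 = 1.
  j = 1: C(5,1)·(2)^1 = 5·2 = 10.
  V_q(n, t) = 1 + 10 = 11.
Step 2: q^n = 3^5 = 243.
Step 3: Hamming bound ⌊q^n / V_q(n,t)⌋ = ⌊243/11⌋ = 22.
Step 4: Compare |C| = 20 to 22: satisfied.
The claimed |C| lies below the Hamming bound.


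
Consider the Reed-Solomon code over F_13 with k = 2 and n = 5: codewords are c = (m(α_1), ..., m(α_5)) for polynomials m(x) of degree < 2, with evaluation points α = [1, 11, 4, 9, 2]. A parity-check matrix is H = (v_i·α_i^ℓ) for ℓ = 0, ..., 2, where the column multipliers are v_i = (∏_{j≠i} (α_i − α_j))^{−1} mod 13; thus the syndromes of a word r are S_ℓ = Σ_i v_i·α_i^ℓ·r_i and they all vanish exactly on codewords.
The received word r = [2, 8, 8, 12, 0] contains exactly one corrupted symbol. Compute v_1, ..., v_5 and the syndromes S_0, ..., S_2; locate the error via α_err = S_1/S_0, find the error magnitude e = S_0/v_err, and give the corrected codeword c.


S = (6, 11, 5), error at position 3, error magnitude e = 12, c = [2, 8, 9, 12, 0].

Step 1: column multipliers v_i = (∏_{j≠i}(α_i − α_j))^{−1} mod 13.
  i = 1 (α = 1): (1−11)(1−4)(1−9)(1−2) = (−10)·(−3)·(−8)·(−1) = 240 ≡ 6, so v_1 = 6^{−1} = 11 (mod 13).
  i = 2 (α = 11): (11−1)(11−4)(11−9)(11−2) = 10·7·2·9 = 1260 ≡ 12, so v_2 = 12^{−1} = 12 (mod 13).
  i = 3 (α = 4): (4−1)(4−11)(4−9)(4−2) = 3·(−7)·(−5)·2 = 210 ≡ 2, so v_3 = 2^{−1} = 7 (mod 13).
  i = 4 (α = 9): (9−1)(9−11)(9−4)(9−2) = 8·(−2)·5·7 = −560 ≡ 12, so v_4 = 12^{−1} = 12 (mod 13).
  i = 5 (α = 2): (2−1)(2−11)(2−4)(2−9) = 1·(−9)·(−2)·(−7) = −126 ≡ 4, so v_5 = 4^{−1} = 10 (mod 13).
  v = [11, 12, 7, 12, 10].
Step 2: syndromes of r = [2, 8, 8, 12, 0] (all sums mod 13).
  S_0 = Σ v_i r_i = 11·2 + 12·8 + 7·8 + 12·12 + 10·0 = 318 ≡ 6.
  S_1 = Σ v_i α_i r_i = 11·1·2 + 12·11·8 + 7·4·8 + 12·9·12 + 10·2·0 = 2598 ≡ 11.
  α_i^2 mod 13 = [1, 4, 3, 3, 4].
  S_2 = Σ v_i α_i^2 r_i = 11·1·2 + 12·4·8 + 7·3·8 + 12·3·12 + 10·4·0 = 1006 ≡ 5.
  S = (6, 11, 5) ≠ 0, so r is not a codeword (an error is present).
Step 3: locate the error. For a single error e at position i, S_ℓ = v_i·e·α_i^ℓ, so α_err = S_1/S_0.
  S_0^{−1} = 6^{−1} = 11 (mod 13), so α_err = 11·11 = 121 ≡ 4 = α_3. Error position i = 3.
  Consistency check: S_2/S_1 = 5·6 = 30 ≡ 4 = α_err ✓ (single-error assumption holds).
Step 4: error magnitude e = S_0/v_3 = S_0·∏_{j≠3}(α_3 − α_j) = 6·2 = 12 ≡ 12 (mod 13).
Step 5: correct position 3: c_3 = r_3 − e = 8 − 12 ≡ 9 (mod 13). Hence c = [2, 8, 9, 12, 0].
  Check: interpolating c through the α_i gives m(x) = 4 + 11·x (degree < 2) with m(α_i) = c_i for every i, so c is indeed a codeword.


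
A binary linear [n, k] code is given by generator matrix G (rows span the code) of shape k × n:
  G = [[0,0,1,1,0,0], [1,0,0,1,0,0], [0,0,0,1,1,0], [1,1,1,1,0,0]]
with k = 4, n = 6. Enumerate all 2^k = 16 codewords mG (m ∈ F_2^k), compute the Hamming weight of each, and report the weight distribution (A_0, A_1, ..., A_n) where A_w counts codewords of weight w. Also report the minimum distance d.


Weight distribution: A_0 = 1, A_2 = 10, A_4 = 5. Minimum distance d = 2.

Enumerate all 2^4 = 16 messages m ∈ F_2^4.
For each, compute codeword c = mG in F_2^6, then tally its weight.
  m = 0000 → c = 000000, weight = 0.
  m = 1000 → c = 001100, weight = 2.
  m = 0100 → c = 100100, weight = 2.
  m = 1100 → c = 101000, weight = 2.
  m = 0010 → c = 000110, weight = 2.
  m = 1010 → c = 001010, weight = 2.
  m = 0110 → c = 100010, weight = 2.
  m = 1110 → c = 101110, weight = 4.
  m = 0001 → c = 111100, weight = 4.
  m = 1001 → c = 110000, weight = 2.
  m = 0101 → c = 011000, weight = 2.
  m = 1101 → c = 010100, weight = 2.
  m = 0011 → c = 111010, weight = 4.
  m = 1011 → c = 110110, weight = 4.
  m = 0111 → c = 011110, weight = 4.
  m = 1111 → c = 010010, weight = 2.
Tally weights:
  weight 0: 1 codewords.
  weight 2: 10 codewords.
  weight 4: 5 codewords.
Minimum distance d = smallest w > 0 with A_w > 0 = 2.
Sanity: Σ A_w = 16 = 2^4 = 16 ✓.


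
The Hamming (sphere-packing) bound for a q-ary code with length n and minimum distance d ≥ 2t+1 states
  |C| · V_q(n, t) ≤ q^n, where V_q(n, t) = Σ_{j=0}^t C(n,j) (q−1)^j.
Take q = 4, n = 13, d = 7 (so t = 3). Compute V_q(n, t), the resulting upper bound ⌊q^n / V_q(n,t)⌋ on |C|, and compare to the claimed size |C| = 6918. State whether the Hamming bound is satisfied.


V_q(n, t) = 8464, q^n = 67108864, Hamming bound = 7928, |C| = 6918 ≤ bound (satisfied).

Step 1: Compute V_q(n, t) = Σ_{j=0}^3 C(n, j) (q−1)^j.
  j = 0: C(13,0)·(3)^0 = 1·1 = 1.
  j = 1: C(13,1)·(3)^1 = 13·3 = 39.
  j = 2: C(13,2)·(3)^2 = 78·9 = 702.
  j = 3: C(13,3)·(3)^3 = 286·27 = 7722.
  V_q(n, t) = 1 + 39 + 702 + 7722 = 8464.
Step 2: q^n = 4^13 = 67108864.
Step 3: Hamming bound ⌊q^n / V_q(n,t)⌋ = ⌊67108864/8464⌋ = 7928.
Step 4: Compare |C| = 6918 to 7928: satisfied.
The claimed |C| lies below the Hamming bound.
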